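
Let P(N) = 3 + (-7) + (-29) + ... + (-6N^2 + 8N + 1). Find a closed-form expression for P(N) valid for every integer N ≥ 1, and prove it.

We claim P(N) = -N(2N^2 - N - 4) for all N ≥ 1.
When N = 1: P(1) = 3, and the closed form gives 3. They agree.
Inductive step: suppose the statement holds for some k ≥ 1, so P(k) = k(-2k^2 + k + 4).
Then P(k+1) = P(k) + (-6k^2 - 4k + 3) = (k(-2k^2 + k + 4)) + (-6k^2 - 4k + 3).
Simplifying, P(k+1) = -(k + 1)(2k^2 + 3k - 3) = -(k+1)(2(k+1)^2 - (k+1) - 4),
which is the closed form with N = k+1.
By induction, the statement is established for all N ≥ 1.

P(N) = -N(2N^2 - N - 4)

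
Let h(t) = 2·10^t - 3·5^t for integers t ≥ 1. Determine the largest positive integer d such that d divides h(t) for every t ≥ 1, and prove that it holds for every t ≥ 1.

Computing the first values: h(1) = 5 and h(2) = 125; gcd(5, 125) = 5, so d ≤ 5.
We prove 5 | 2·10^t - 3·5^t for all t ≥ 1 by induction on t.
When t = 1: h(1) = 5 = 5·(1), so 5 | h(1).
Inductive step: assume the claim holds for t = m, i.e. 5 | h(m). Then
h(m+1) − 10·h(m) = (2·10^(m+1) - 3·5^(m+1)) − 10·(2·10^m - 3·5^m) = (-3)·5^m·(5 − 10) = (15)·5^m. Since 5 | h(m) by the inductive hypothesis, 5 | 10·h(m); and 5 | 15 since 15 = 5·3. Therefore 5 | h(m+1).
This completes the induction.
Therefore the largest such d is 5.

d = 5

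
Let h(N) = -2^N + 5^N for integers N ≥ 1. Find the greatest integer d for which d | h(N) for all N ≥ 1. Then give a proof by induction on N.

d = 3

Computing the first values: h(1) = 3 and h(2) = 21; gcd(3, 21) = 3, so d ≤ 3.
We prove 3 | -2^N + 5^N for all N ≥ 1 by induction on N.
Base case (N = 1): h(1) = 3 = 3·(1), so 3 | h(1).
Inductive step: assume the claim holds for N = m, i.e. 3 | h(m). Then
5^{m+1} − 2^{m+1} = 5·5^m − 2·2^m = 5·(5^m − 2^m) + (3)·2^m. The first term is divisible by 3 by the inductive hypothesis, and the second term (3)·2^m is divisible by 3 since 3 | 3. Hence 3 | h(m+1).
This completes the induction.
Therefore the largest such d is 3.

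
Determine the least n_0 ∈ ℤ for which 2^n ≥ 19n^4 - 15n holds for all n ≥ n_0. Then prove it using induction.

n_0 = 23

At n = 22: 4194304 < 4450534, so the inequality fails and n_0 ≥ 23. We prove 2^n ≥ 19n^4 - 15n for all n ≥ 23.
When n = 23: 2^n = 8388608 and 19n^4 - 15n = 5316634, so 8388608 ≥ 5316634.
Suppose the result is true for n = p, so 2^p ≥ 19p^4 - 15p.
Then 2^(p + 1) = 2·(2^p) ≥ 2·(19p^4 - 15p).
Also, for p ≥ 23 we have 2·(19p^4 - 15p) ≥ 19(p+1)^4 - 15(p+1), since 2·(19p^4 - 15p) − (19(p+1)^4 - 15(p+1)) = 19p^4 - 76p^3 - 114p^2 - 91p - 4, which is nonnegative for all p ≥ 23.
Combining, 2^(p + 1) ≥ 19(p+1)^4 - 15(p+1).
By induction, the statement is established for all n ≥ 23.
Hence the smallest such n_0 is 23.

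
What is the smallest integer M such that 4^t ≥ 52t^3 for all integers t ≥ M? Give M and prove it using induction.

At t = 7: 16384 < 17836, so the inequality fails and M ≥ 8. We prove 4^t ≥ 52t^3 for all t ≥ 8.
Base step (t = 8): 4^t = 65536 and 52t^3 = 26624, so 65536 ≥ 26624.
For the inductive step, assume it holds for an arbitrary m ≥ 8, so 4^m ≥ 52m^3.
Then 4^(m + 1) = 4·(4^m) ≥ 4·(52m^3).
Also, for m ≥ 8 we have 4·(52m^3) ≥ 52(m+1)^3, since 4 ≥ (1 + 1/m)^3 for all m ≥ 8.
Combining, 4^(m + 1) ≥ 52(m+1)^3.
Hence, by induction on t, the claim holds for every t ≥ 8.
Hence the smallest such M is 8.

M = 8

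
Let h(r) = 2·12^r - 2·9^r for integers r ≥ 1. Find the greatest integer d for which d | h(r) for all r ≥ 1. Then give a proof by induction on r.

d = 6

Computing the first values: h(1) = 6 and h(2) = 126; gcd(6, 126) = 6, so d ≤ 6.
We prove 6 | 2·12^r - 2·9^r for all r ≥ 1 by induction on r.
Base step (r = 1): h(1) = 6 = 6·(1), so 6 | h(1).
For the inductive step, assume it holds for an arbitrary m ≥ 1, i.e. 6 | h(m). Then
h(m+1) − 12·h(m) = (2·12^(m+1) - 2·9^(m+1)) − 12·(2·12^m - 2·9^m) = (-2)·9^m·(9 − 12) = (6)·9^m. Since 6 | h(m) by the inductive hypothesis, 6 | 12·h(m); and 6 | 6 since 6 = 6·1. Therefore 6 | h(m+1).
This completes the induction.
Therefore the largest such d is 6.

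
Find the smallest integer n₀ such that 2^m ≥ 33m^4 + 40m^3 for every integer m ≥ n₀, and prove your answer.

At m = 23: 8388608 < 9721433, so the inequality fails and n₀ ≥ 24. We prove 2^m ≥ 33m^4 + 40m^3 for all m ≥ 24.
Base case (m = 24): 2^m = 16777216 and 33m^4 + 40m^3 = 11501568, so 16777216 ≥ 11501568.
Inductive step: suppose the statement holds for some j ≥ 24, so 2^j ≥ 33j^4 + 40j^3.
Then 2^(j + 1) = 2·(2^j) ≥ 2·(33j^4 + 40j^3).
Also, for j ≥ 24 we have 2·(33j^4 + 40j^3) ≥ 33(j+1)^4 + 40(j+1)^3, since 2·(33j^4 + 40j^3) − (33(j+1)^4 + 40(j+1)^3) = 33j^4 - 92j^3 - 318j^2 - 252j - 73, which is nonnegative for all j ≥ 24.
Combining, 2^(j + 1) ≥ 33(j+1)^4 + 40(j+1)^3.
This completes the induction.
Hence the smallest such n₀ is 24.

n₀ = 24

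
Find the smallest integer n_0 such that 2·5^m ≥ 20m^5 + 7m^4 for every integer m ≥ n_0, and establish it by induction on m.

n_0 = 8

At m = 7: 156250 < 352947, so the inequality fails and n_0 ≥ 8. We prove 2·5^m ≥ 20m^5 + 7m^4 for all m ≥ 8.
Base case (m = 8): 2·5^m = 781250 and 20m^5 + 7m^4 = 684032, so 781250 ≥ 684032.
For the inductive step, assume it holds for an arbitrary i ≥ 8, so 2·5^i ≥ 20i^5 + 7i^4.
Then 2·5^(i + 1) = 5·(2·5^i) ≥ 5·(20i^5 + 7i^4).
Also, for i ≥ 8 we have 5·(20i^5 + 7i^4) ≥ 20(i+1)^5 + 7(i+1)^4, since 5·(20i^5 + 7i^4) − (20(i+1)^5 + 7(i+1)^4) = 80i^5 - 72i^4 - 228i^3 - 242i^2 - 128i - 27, which is nonnegative for all i ≥ 8.
Combining, 2·5^(i + 1) ≥ 20(i+1)^5 + 7(i+1)^4.
This completes the induction.
Hence the smallest such n_0 is 8.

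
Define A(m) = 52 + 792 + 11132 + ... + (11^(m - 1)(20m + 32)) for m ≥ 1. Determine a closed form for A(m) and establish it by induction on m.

We claim A(m) = 11^m(2m + 3) - 3 for all m ≥ 1.
Base step (m = 1): A(1) = 52, and the closed form gives 52. They agree.
Inductive step: suppose the statement holds for some k ≥ 1, so A(k) = 11^k(2k + 3) - 3.
Then A(k+1) = A(k) + (11^k(20k + 52)) = (11^k(2k + 3) - 3) + (11^k(20k + 52)).
Simplifying, A(k+1) = 22·11^k·k + 55·11^k - 3 = 11^(k+1)(2(k+1) + 3) - 3,
which is the closed form with m = k+1.
This completes the induction.

A(m) = 11^m(2m + 3) - 3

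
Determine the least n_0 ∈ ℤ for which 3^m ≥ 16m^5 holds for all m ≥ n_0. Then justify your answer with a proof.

At m = 14: 4782969 < 8605184, so the inequality fails and n_0 ≥ 15. We prove 3^m ≥ 16m^5 for all m ≥ 15.
Base case (m = 15): 3^m = 14348907 and 16m^5 = 12150000, so 14348907 ≥ 12150000.
Inductive step: assume the claim holds for m = i, so 3^i ≥ 16i^5.
Then 3^(i + 1) = 3·(3^i) ≥ 3·(16i^5).
Also, for i ≥ 15 we have 3·(16i^5) ≥ 16(i+1)^5, since 3 ≥ (1 + 1/i)^5 for all i ≥ 15.
Combining, 3^(i + 1) ≥ 16(i+1)^5.
By the principle of mathematical induction, the result holds for all m ≥ 15.
Hence the smallest such n_0 is 15.

n_0 = 15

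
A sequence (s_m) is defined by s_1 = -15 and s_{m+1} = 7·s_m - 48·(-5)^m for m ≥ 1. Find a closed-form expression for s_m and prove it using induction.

Computing the first terms: s_1 = -15, s_2 = 135, s_3 = -255. This suggests s_m = 4(-5)^m + 5·7^(m - 1).
Base case (m = 1): the formula gives -15 = -15 = s_1.
Suppose the result is true for m = i, so s_i = 4(-5)^i + 5·7^(i - 1).
Then s_{i+1} = 7·s_i - 48·(-5)^i = 7·(4(-5)^i + 5·7^(i - 1)) - 48·(-5)^i = 4(-5)^(i + 1) + 5·7^i = 4(-5)^(i+1) + 5·7^((i+1) - 1),
which is the claimed formula at m = i+1.
By the principle of mathematical induction, the result holds for all m ≥ 1.

s_m = 4(-5)^m + 5·7^(m - 1)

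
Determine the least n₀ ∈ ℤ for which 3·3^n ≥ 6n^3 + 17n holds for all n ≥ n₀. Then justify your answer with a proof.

n₀ = 6

At n = 5: 729 < 835, so the inequality fails and n₀ ≥ 6. We prove 3·3^n ≥ 6n^3 + 17n for all n ≥ 6.
Base step (n = 6): 3·3^n = 2187 and 6n^3 + 17n = 1398, so 2187 ≥ 1398.
Suppose the result is true for n = k, so 3·3^k ≥ 6k^3 + 17k.
Then 3·3^(k + 1) = 3·(3·3^k) ≥ 3·(6k^3 + 17k).
Also, for k ≥ 6 we have 3·(6k^3 + 17k) ≥ 6(k+1)^3 + 17(k+1), since 3·(6k^3 + 17k) − (6(k+1)^3 + 17(k+1)) = 12k^3 - 18k^2 + 16k - 23, which is nonnegative for all k ≥ 6.
Combining, 3·3^(k + 1) ≥ 6(k+1)^3 + 17(k+1).
This completes the induction.
Hence the smallest such n₀ is 6.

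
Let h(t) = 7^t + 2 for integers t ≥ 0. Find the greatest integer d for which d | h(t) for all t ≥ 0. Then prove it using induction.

d = 3

Computing the first values: h(0) = 3 and h(1) = 9; gcd(3, 9) = 3, so d ≤ 3.
We prove 3 | 7^t + 2 for all t ≥ 0 by induction on t.
For the base case t = 0: h(0) = 3 = 3·(1), so 3 | h(0).
Suppose the result is true for t = p, i.e. 3 | h(p). Then
h(p+1) = 7^(p+1) + 2 = 7·(7^p + 2) - 12 = 7·h(p) - 12. The first term is divisible by 3 by the inductive hypothesis, and -12 is divisible by 3. Hence 3 | h(p+1).
This completes the induction.
Therefore the largest such d is 3.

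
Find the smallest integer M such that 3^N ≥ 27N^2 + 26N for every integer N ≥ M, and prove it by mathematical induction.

At N = 6: 729 < 1128, so the inequality fails and M ≥ 7. We prove 3^N ≥ 27N^2 + 26N for all N ≥ 7.
When N = 7: 3^N = 2187 and 27N^2 + 26N = 1505, so 2187 ≥ 1505.
Inductive step: suppose the statement holds for some k ≥ 7, so 3^k ≥ 27k^2 + 26k.
Then 3^(k + 1) = 3·(3^k) ≥ 3·(27k^2 + 26k).
Also, for k ≥ 7 we have 3·(27k^2 + 26k) ≥ 27(k+1)^2 + 26(k+1), since 3·(27k^2 + 26k) − (27(k+1)^2 + 26(k+1)) = 54k^2 - 2k - 53, which is nonnegative for all k ≥ 7.
Combining, 3^(k + 1) ≥ 27(k+1)^2 + 26(k+1).
Hence, by induction on N, the claim holds for every N ≥ 7.
Hence the smallest such M is 7.

M = 7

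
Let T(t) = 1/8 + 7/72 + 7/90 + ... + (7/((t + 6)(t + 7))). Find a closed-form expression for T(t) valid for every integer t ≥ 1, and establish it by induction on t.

T(t) = t/(t + 7)

We claim T(t) = t/(t + 7) for all t ≥ 1.
When t = 1: T(1) = 1/8, and the closed form gives 1/8. They agree.
Suppose the result is true for t = j, so T(j) = j/(j + 7).
Then T(j+1) = T(j) + (7/((j + 7)(j + 8))) = (j/(j + 7)) + (7/((j + 7)(j + 8))).
Simplifying, T(j+1) = (j + 1)/(j + 8) = (j+1)/((j+1) + 7),
which is the closed form with t = j+1.
This completes the induction.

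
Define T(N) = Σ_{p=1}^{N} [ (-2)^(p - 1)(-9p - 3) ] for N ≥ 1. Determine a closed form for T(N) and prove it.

T(N) = (-2)^N(3N + 2) - 2

We claim T(N) = (-2)^N(3N + 2) - 2 for all N ≥ 1.
Base step (N = 1): T(1) = -12, and the closed form gives -12. They agree.
Inductive step: assume the claim holds for N = p, so T(p) = (-2)^p(3p + 2) - 2.
Then T(p+1) = T(p) + ((-2)^p(-9p - 12)) = ((-2)^p(3p + 2) - 2) + ((-2)^p(-9p - 12)).
Simplifying, T(p+1) = -6(-2)^p·p - 10(-2)^p - 2 = (-2)^(p+1)(3(p+1) + 2) - 2,
which is the closed form with N = p+1.
This completes the induction.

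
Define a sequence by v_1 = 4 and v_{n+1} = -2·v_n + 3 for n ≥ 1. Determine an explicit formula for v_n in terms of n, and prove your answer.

Computing the first terms: v_1 = 4, v_2 = -5, v_3 = 13. This suggests v_n = 3(-2)^(n - 1) + 1.
Base step (n = 1): the formula gives 4 = 4 = v_1.
For the inductive step, assume it holds for an arbitrary i ≥ 1, so v_i = 3(-2)^(i - 1) + 1.
Then v_{i+1} = -2·v_i + 3 = -2·(3(-2)^(i - 1) + 1) + 3 = 3(-2)^i + 1 = 3(-2)^((i+1) - 1) + 1,
which is the claimed formula at n = i+1.
This completes the induction.

v_n = 3(-2)^(n - 1) + 1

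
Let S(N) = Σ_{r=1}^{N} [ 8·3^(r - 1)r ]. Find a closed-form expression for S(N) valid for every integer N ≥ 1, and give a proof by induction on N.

S(N) = 2·3^N(2N - 1) + 2

We claim S(N) = 2·3^N(2N - 1) + 2 for all N ≥ 1.
Base case (N = 1): S(1) = 8, and the closed form gives 8. They agree.
Suppose the result is true for N = r, so S(r) = 2·3^r(2r - 1) + 2.
Then S(r+1) = S(r) + (8·3^r(r + 1)) = (2·3^r(2r - 1) + 2) + (8·3^r(r + 1)).
Simplifying, S(r+1) = 12·3^r·r + 6·3^r + 2 = 2·3^(r+1)(2(r+1) - 1) + 2,
which is the closed form with N = r+1.
This completes the induction.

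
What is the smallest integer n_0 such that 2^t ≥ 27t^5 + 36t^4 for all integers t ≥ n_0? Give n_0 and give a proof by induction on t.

n_0 = 30

At t = 29: 536870912 < 579263139, so the inequality fails and n_0 ≥ 30. We prove 2^t ≥ 27t^5 + 36t^4 for all t ≥ 30.
When t = 30: 2^t = 1073741824 and 27t^5 + 36t^4 = 685260000, so 1073741824 ≥ 685260000.
For the inductive step, assume it holds for an arbitrary j ≥ 30, so 2^j ≥ 27j^5 + 36j^4.
Then 2^(j + 1) = 2·(2^j) ≥ 2·(27j^5 + 36j^4).
Also, for j ≥ 30 we have 2·(27j^5 + 36j^4) ≥ 27(j+1)^5 + 36(j+1)^4, since 2·(27j^5 + 36j^4) − (27(j+1)^5 + 36(j+1)^4) = 27j^5 - 99j^4 - 414j^3 - 486j^2 - 279j - 63, which is nonnegative for all j ≥ 30.
Combining, 2^(j + 1) ≥ 27(j+1)^5 + 36(j+1)^4.
This completes the induction.
Hence the smallest such n_0 is 30.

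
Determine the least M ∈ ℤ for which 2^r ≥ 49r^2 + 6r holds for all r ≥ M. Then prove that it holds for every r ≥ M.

M = 14

At r = 13: 8192 < 8359, so the inequality fails and M ≥ 14. We prove 2^r ≥ 49r^2 + 6r for all r ≥ 14.
When r = 14: 2^r = 16384 and 49r^2 + 6r = 9688, so 16384 ≥ 9688.
Inductive step: suppose the statement holds for some i ≥ 14, so 2^i ≥ 49i^2 + 6i.
Then 2^(i + 1) = 2·(2^i) ≥ 2·(49i^2 + 6i).
Also, for i ≥ 14 we have 2·(49i^2 + 6i) ≥ 49(i+1)^2 + 6(i+1), since 2·(49i^2 + 6i) − (49(i+1)^2 + 6(i+1)) = 49i^2 - 92i - 55, which is nonnegative for all i ≥ 14.
Combining, 2^(i + 1) ≥ 49(i+1)^2 + 6(i+1).
By induction, the statement is established for all r ≥ 14.
Hence the smallest such M is 14.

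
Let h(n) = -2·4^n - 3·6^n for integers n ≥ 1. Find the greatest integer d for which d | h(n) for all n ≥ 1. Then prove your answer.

Computing the first values: h(1) = -26 and h(2) = -140; gcd(-26, -140) = 2, so d ≤ 2.
We prove 2 | -2·4^n - 3·6^n for all n ≥ 1 by induction on n.
When n = 1: h(1) = -26 = 2·(-13), so 2 | h(1).
For the inductive step, assume it holds for an arbitrary j ≥ 1, i.e. 2 | h(j). Then
h(j+1) − 6·h(j) = (-2·4^(j+1) - 3·6^(j+1)) − 6·(-2·4^j - 3·6^j) = (-2)·4^j·(4 − 6) = (4)·4^j. Since 2 | h(j) by the inductive hypothesis, 2 | 6·h(j); and 2 | 4 since 4 = 2·2. Therefore 2 | h(j+1).
This completes the induction.
Therefore the largest such d is 2.

d = 2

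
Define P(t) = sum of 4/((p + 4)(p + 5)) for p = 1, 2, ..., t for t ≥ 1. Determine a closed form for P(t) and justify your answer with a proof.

P(t) = 4t/(5(t + 5))

We claim P(t) = 4t/(5(t + 5)) for all t ≥ 1.
For the base case t = 1: P(1) = 2/15, and the closed form gives 2/15. They agree.
For the inductive step, assume it holds for an arbitrary p ≥ 1, so P(p) = 4p/(5(p + 5)).
Then P(p+1) = P(p) + (4/((p + 5)(p + 6))) = (4p/(5(p + 5))) + (4/((p + 5)(p + 6))).
Simplifying, P(p+1) = 4(p + 1)/(5(p + 6)) = 4(p+1)/(5((p+1) + 5)),
which is the closed form with t = p+1.
By the principle of mathematical induction, the result holds for all t ≥ 1.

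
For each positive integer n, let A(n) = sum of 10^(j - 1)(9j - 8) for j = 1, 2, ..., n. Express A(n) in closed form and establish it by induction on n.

We claim A(n) = 10^n(n - 1) + 1 for all n ≥ 1.
When n = 1: A(1) = 1, and the closed form gives 1. They agree.
For the inductive step, assume it holds for an arbitrary j ≥ 1, so A(j) = 10^j(j - 1) + 1.
Then A(j+1) = A(j) + (10^j(9j + 1)) = (10^j(j - 1) + 1) + (10^j(9j + 1)).
Simplifying, A(j+1) = 10^(j + 1)j + 1 = 10^(j+1)((j+1) - 1) + 1,
which is the closed form with n = j+1.
Hence, by induction on n, the claim holds for every n ≥ 1.

A(n) = 10^n(n - 1) + 1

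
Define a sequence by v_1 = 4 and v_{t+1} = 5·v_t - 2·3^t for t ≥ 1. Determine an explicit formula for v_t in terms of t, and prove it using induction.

Computing the first terms: v_1 = 4, v_2 = 14, v_3 = 52. This suggests v_t = 3^t + 5^(t - 1).
When t = 1: the formula gives 4 = 4 = v_1.
Inductive step: assume the claim holds for t = m, so v_m = 3^m + 5^(m - 1).
Then v_{m+1} = 5·v_m - 2·3^m = 5·(3^m + 5^(m - 1)) - 2·3^m = 3^(m + 1) + 5^m = 3^(m+1) + 5^((m+1) - 1),
which is the claimed formula at t = m+1.
By the principle of mathematical induction, the result holds for all t ≥ 1.

v_t = 3^t + 5^(t - 1)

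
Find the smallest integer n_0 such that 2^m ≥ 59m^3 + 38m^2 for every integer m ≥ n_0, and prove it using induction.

At m = 18: 262144 < 356400, so the inequality fails and n_0 ≥ 19. We prove 2^m ≥ 59m^3 + 38m^2 for all m ≥ 19.
For the base case m = 19: 2^m = 524288 and 59m^3 + 38m^2 = 418399, so 524288 ≥ 418399.
Inductive step: suppose the statement holds for some i ≥ 19, so 2^i ≥ 59i^3 + 38i^2.
Then 2^(i + 1) = 2·(2^i) ≥ 2·(59i^3 + 38i^2).
Also, for i ≥ 19 we have 2·(59i^3 + 38i^2) ≥ 59(i+1)^3 + 38(i+1)^2, since 2·(59i^3 + 38i^2) − (59(i+1)^3 + 38(i+1)^2) = 59i^3 - 139i^2 - 253i - 97, which is nonnegative for all i ≥ 19.
Combining, 2^(i + 1) ≥ 59(i+1)^3 + 38(i+1)^2.
By induction, the statement is established for all m ≥ 19.
Hence the smallest such n_0 is 19.

n_0 = 19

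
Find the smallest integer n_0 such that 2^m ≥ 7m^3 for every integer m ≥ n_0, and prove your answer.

n_0 = 15

At m = 14: 16384 < 19208, so the inequality fails and n_0 ≥ 15. We prove 2^m ≥ 7m^3 for all m ≥ 15.
When m = 15: 2^m = 32768 and 7m^3 = 23625, so 32768 ≥ 23625.
Suppose the result is true for m = i, so 2^i ≥ 7i^3.
Then 2^(i + 1) = 2·(2^i) ≥ 2·(7i^3).
Also, for i ≥ 15 we have 2·(7i^3) ≥ 7(i+1)^3, since 2 ≥ (1 + 1/i)^3 for all i ≥ 15.
Combining, 2^(i + 1) ≥ 7(i+1)^3.
This completes the induction.
Hence the smallest such n_0 is 15.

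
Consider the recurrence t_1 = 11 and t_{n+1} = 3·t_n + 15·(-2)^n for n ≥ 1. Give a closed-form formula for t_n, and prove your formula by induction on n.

t_n = -3(-2)^n + 5·3^(n - 1)

Computing the first terms: t_1 = 11, t_2 = 3, t_3 = 69. This suggests t_n = -3(-2)^n + 5·3^(n - 1).
For the base case n = 1: the formula gives 11 = 11 = t_1.
Inductive step: assume the claim holds for n = r, so t_r = -3(-2)^r + 5·3^(r - 1).
Then t_{r+1} = 3·t_r + 15·(-2)^r = 3·(-3(-2)^r + 5·3^(r - 1)) + 15·(-2)^r = -3(-2)^(r + 1) + 5·3^r = -3(-2)^(r+1) + 5·3^((r+1) - 1),
which is the claimed formula at n = r+1.
Hence, by induction on n, the claim holds for every n ≥ 1.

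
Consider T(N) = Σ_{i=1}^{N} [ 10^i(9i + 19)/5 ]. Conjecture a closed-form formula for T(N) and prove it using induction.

T(N) = 2·10^N(N + 2) - 4

We claim T(N) = 2·10^N(N + 2) - 4 for all N ≥ 1.
For the base case N = 1: T(1) = 56, and the closed form gives 56. They agree.
Inductive step: assume the claim holds for N = i, so T(i) = 2·10^i(i + 2) - 4.
Then T(i+1) = T(i) + (10^i(18i + 56)) = (2·10^i(i + 2) - 4) + (10^i(18i + 56)).
Simplifying, T(i+1) = 20·10^i·i + 60·10^i - 4 = 2·10^(i+1)((i+1) + 2) - 4,
which is the closed form with N = i+1.
By the principle of mathematical induction, the result holds for all N ≥ 1.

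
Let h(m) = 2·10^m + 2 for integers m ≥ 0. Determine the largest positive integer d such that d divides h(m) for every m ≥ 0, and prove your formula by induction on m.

Computing the first values: h(0) = 4 and h(1) = 22; gcd(4, 22) = 2, so d ≤ 2.
We prove 2 | 2·10^m + 2 for all m ≥ 0 by induction on m.
Base case (m = 0): h(0) = 4 = 2·(2), so 2 | h(0).
For the inductive step, assume it holds for an arbitrary r ≥ 0, i.e. 2 | h(r). Then
h(r+1) = 2·10^(r+1) + 2 = 10·(2·10^r + 2) - 18 = 10·h(r) - 18. The first term is divisible by 2 by the inductive hypothesis, and -18 is divisible by 2. Hence 2 | h(r+1).
By the principle of mathematical induction, the result holds for all m ≥ 0.
Therefore the largest such d is 2.

d = 2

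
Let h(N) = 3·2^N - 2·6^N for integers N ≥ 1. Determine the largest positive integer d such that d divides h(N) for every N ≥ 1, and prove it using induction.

d = 6

Computing the first values: h(1) = -6 and h(2) = -60; gcd(-6, -60) = 6, so d ≤ 6.
We prove 6 | 3·2^N - 2·6^N for all N ≥ 1 by induction on N.
When N = 1: h(1) = -6 = 6·(-1), so 6 | h(1).
Suppose the result is true for N = i, i.e. 6 | h(i). Then
h(i+1) − 6·h(i) = (3·2^(i+1) - 2·6^(i+1)) − 6·(3·2^i - 2·6^i) = (3)·2^i·(2 − 6) = (-12)·2^i. Since 6 | h(i) by the inductive hypothesis, 6 | 6·h(i); and 6 | -12 since -12 = 6·-2. Therefore 6 | h(i+1).
Hence, by induction on N, the claim holds for every N ≥ 1.
Therefore the largest such d is 6.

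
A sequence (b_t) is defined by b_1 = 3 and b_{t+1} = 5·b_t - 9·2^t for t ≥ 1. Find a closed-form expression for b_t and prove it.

Computing the first terms: b_1 = 3, b_2 = -3, b_3 = -51. This suggests b_t = 3·2^t - 3·5^(t - 1).
For the base case t = 1: the formula gives 3 = 3 = b_1.
Inductive step: assume the claim holds for t = m, so b_m = 3·2^m - 3·5^(m - 1).
Then b_{m+1} = 5·b_m - 9·2^m = 5·(3·2^m - 3·5^(m - 1)) - 9·2^m = 3·2^(m + 1) - 3·5^m = 3·2^(m+1) - 3·5^((m+1) - 1),
which is the claimed formula at t = m+1.
Hence, by induction on t, the claim holds for every t ≥ 1.

b_t = 3·2^t - 3·5^(t - 1)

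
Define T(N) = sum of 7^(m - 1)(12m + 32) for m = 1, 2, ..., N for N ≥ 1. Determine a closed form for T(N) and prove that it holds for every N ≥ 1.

T(N) = 7^N(2N + 5) - 5

We claim T(N) = 7^N(2N + 5) - 5 for all N ≥ 1.
Base step (N = 1): T(1) = 44, and the closed form gives 44. They agree.
Suppose the result is true for N = m, so T(m) = 7^m(2m + 5) - 5.
Then T(m+1) = T(m) + (7^m(12m + 44)) = (7^m(2m + 5) - 5) + (7^m(12m + 44)).
Simplifying, T(m+1) = 14·7^m·m + 49·7^m - 5 = 7^(m+1)(2(m+1) + 5) - 5,
which is the closed form with N = m+1.
By induction, the statement is established for all N ≥ 1.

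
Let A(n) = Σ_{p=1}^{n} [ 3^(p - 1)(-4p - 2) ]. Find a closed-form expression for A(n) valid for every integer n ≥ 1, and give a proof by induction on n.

We claim A(n) = -2·3^n·n for all n ≥ 1.
Base step (n = 1): A(1) = -6, and the closed form gives -6. They agree.
Suppose the result is true for n = p, so A(p) = -2·3^p·p.
Then A(p+1) = A(p) + (3^p(-4p - 6)) = (-2·3^p·p) + (3^p(-4p - 6)).
Simplifying, A(p+1) = 6·3^p(-p - 1) = -2·3^(p+1)·(p+1),
which is the closed form with n = p+1.
By the principle of mathematical induction, the result holds for all n ≥ 1.

A(n) = -2·3^n·n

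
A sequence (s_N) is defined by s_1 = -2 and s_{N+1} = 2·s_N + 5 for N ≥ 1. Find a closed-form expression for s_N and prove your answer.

s_N = 3·2^(N - 1) - 5

Computing the first terms: s_1 = -2, s_2 = 1, s_3 = 7. This suggests s_N = 3·2^(N - 1) - 5.
When N = 1: the formula gives -2 = -2 = s_1.
Inductive step: assume the claim holds for N = k, so s_k = 3·2^(k - 1) - 5.
Then s_{k+1} = 2·s_k + 5 = 2·(3·2^(k - 1) - 5) + 5 = 3·2^k - 5 = 3·2^((k+1) - 1) - 5,
which is the claimed formula at N = k+1.
Hence, by induction on N, the claim holds for every N ≥ 1.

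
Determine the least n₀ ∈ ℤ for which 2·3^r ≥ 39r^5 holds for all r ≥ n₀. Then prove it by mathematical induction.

n₀ = 16

At r = 15: 28697814 < 29615625, so the inequality fails and n₀ ≥ 16. We prove 2·3^r ≥ 39r^5 for all r ≥ 16.
When r = 16: 2·3^r = 86093442 and 39r^5 = 40894464, so 86093442 ≥ 40894464.
For the inductive step, assume it holds for an arbitrary j ≥ 16, so 2·3^j ≥ 39j^5.
Then 2·3^(j + 1) = 3·(2·3^j) ≥ 3·(39j^5).
Also, for j ≥ 16 we have 3·(39j^5) ≥ 39(j+1)^5, since 3 ≥ (1 + 1/j)^5 for all j ≥ 16.
Combining, 2·3^(j + 1) ≥ 39(j+1)^5.
Hence, by induction on r, the claim holds for every r ≥ 16.
Hence the smallest such n₀ is 16.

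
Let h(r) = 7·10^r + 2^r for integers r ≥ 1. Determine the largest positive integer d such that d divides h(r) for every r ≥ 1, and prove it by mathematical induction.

d = 8

Computing the first values: h(1) = 72 and h(2) = 704; gcd(72, 704) = 8, so d ≤ 8.
We prove 8 | 7·10^r + 2^r for all r ≥ 1 by induction on r.
Base step (r = 1): h(1) = 72 = 8·(9), so 8 | h(1).
For the inductive step, assume it holds for an arbitrary j ≥ 1, i.e. 8 | h(j). Then
h(j+1) − 10·h(j) = (7·10^(j+1) + 2^(j+1)) − 10·(7·10^j + 2^j) = (1)·2^j·(2 − 10) = (-8)·2^j. Since 8 | h(j) by the inductive hypothesis, 8 | 10·h(j); and 8 | -8 since -8 = 8·-1. Therefore 8 | h(j+1).
Hence, by induction on r, the claim holds for every r ≥ 1.
Therefore the largest such d is 8.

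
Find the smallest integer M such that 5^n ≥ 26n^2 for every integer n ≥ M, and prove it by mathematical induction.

At n = 3: 125 < 234, so the inequality fails and M ≥ 4. We prove 5^n ≥ 26n^2 for all n ≥ 4.
For the base case n = 4: 5^n = 625 and 26n^2 = 416, so 625 ≥ 416.
Inductive step: assume the claim holds for n = m, so 5^m ≥ 26m^2.
Then 5^(m + 1) = 5·(5^m) ≥ 5·(26m^2).
Also, for m ≥ 4 we have 5·(26m^2) ≥ 26(m+1)^2, since 5 ≥ (1 + 1/m)^2 for all m ≥ 4.
Combining, 5^(m + 1) ≥ 26(m+1)^2.
By induction, the statement is established for all n ≥ 4.
Hence the smallest such M is 4.

M = 4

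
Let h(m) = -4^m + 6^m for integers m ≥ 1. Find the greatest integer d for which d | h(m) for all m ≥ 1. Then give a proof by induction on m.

d = 2

Computing the first values: h(1) = 2 and h(2) = 20; gcd(2, 20) = 2, so d ≤ 2.
We prove 2 | -4^m + 6^m for all m ≥ 1 by induction on m.
When m = 1: h(1) = 2 = 2·(1), so 2 | h(1).
For the inductive step, assume it holds for an arbitrary r ≥ 1, i.e. 2 | h(r). Then
6^{r+1} − 4^{r+1} = 6·6^r − 4·4^r = 6·(6^r − 4^r) + (2)·4^r. The first term is divisible by 2 by the inductive hypothesis, and the second term (2)·4^r is divisible by 2 since 2 | 2. Hence 2 | h(r+1).
Hence, by induction on m, the claim holds for every m ≥ 1.
Therefore the largest such d is 2.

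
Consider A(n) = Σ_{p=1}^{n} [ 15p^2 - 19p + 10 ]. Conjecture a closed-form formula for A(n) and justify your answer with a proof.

We claim A(n) = n(5n^2 - 2n + 3) for all n ≥ 1.
For the base case n = 1: A(1) = 6, and the closed form gives 6. They agree.
Inductive step: suppose the statement holds for some p ≥ 1, so A(p) = p(5p^2 - 2p + 3).
Then A(p+1) = A(p) + (15p^2 + 11p + 6) = (p(5p^2 - 2p + 3)) + (15p^2 + 11p + 6).
Simplifying, A(p+1) = (p + 1)(5p^2 + 8p + 6) = (p+1)(5(p+1)^2 - 2(p+1) + 3),
which is the closed form with n = p+1.
This completes the induction.

A(n) = n(5n^2 - 2n + 3)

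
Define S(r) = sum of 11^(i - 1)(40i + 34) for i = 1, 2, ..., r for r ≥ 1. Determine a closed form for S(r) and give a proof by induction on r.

We claim S(r) = 11^r(4r + 3) - 3 for all r ≥ 1.
When r = 1: S(1) = 74, and the closed form gives 74. They agree.
Inductive step: assume the claim holds for r = i, so S(i) = 11^i(4i + 3) - 3.
Then S(i+1) = S(i) + (11^i(40i + 74)) = (11^i(4i + 3) - 3) + (11^i(40i + 74)).
Simplifying, S(i+1) = 44·11^i·i + 77·11^i - 3 = 11^(i+1)(4(i+1) + 3) - 3,
which is the closed form with r = i+1.
By induction, the statement is established for all r ≥ 1.

S(r) = 11^r(4r + 3) - 3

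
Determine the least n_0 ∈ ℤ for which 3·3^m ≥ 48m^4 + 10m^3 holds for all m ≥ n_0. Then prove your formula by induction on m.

n_0 = 12

At m = 11: 531441 < 716078, so the inequality fails and n_0 ≥ 12. We prove 3·3^m ≥ 48m^4 + 10m^3 for all m ≥ 12.
Base step (m = 12): 3·3^m = 1594323 and 48m^4 + 10m^3 = 1012608, so 1594323 ≥ 1012608.
Inductive step: suppose the statement holds for some p ≥ 12, so 3·3^p ≥ 48p^4 + 10p^3.
Then 3·3^(p + 1) = 3·(3·3^p) ≥ 3·(48p^4 + 10p^3).
Also, for p ≥ 12 we have 3·(48p^4 + 10p^3) ≥ 48(p+1)^4 + 10(p+1)^3, since 3·(48p^4 + 10p^3) − (48(p+1)^4 + 10(p+1)^3) = 96p^4 - 172p^3 - 318p^2 - 222p - 58, which is nonnegative for all p ≥ 12.
Combining, 3·3^(p + 1) ≥ 48(p+1)^4 + 10(p+1)^3.
By the principle of mathematical induction, the result holds for all m ≥ 12.
Hence the smallest such n_0 is 12.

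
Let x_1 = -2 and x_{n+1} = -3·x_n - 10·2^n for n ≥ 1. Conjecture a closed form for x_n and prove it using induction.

x_n = 2(-3)^(n - 1) - 2^(n + 1)

Computing the first terms: x_1 = -2, x_2 = -14, x_3 = 2. This suggests x_n = 2(-3)^(n - 1) - 2^(n + 1).
Base step (n = 1): the formula gives -2 = -2 = x_1.
Suppose the result is true for n = p, so x_p = 2(-3)^(p - 1) - 2^(p + 1).
Then x_{p+1} = -3·x_p - 10·2^p = -3·(2(-3)^(p - 1) - 2^(p + 1)) - 10·2^p = 2(-3)^p - 2^(p + 2) = 2(-3)^((p+1) - 1) - 2^((p+1) + 1),
which is the claimed formula at n = p+1.
This completes the induction.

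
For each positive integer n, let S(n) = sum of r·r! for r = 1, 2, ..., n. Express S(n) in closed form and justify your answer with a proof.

We claim S(n) = (n + 1)n! - 1 for all n ≥ 1.
Base case (n = 1): S(1) = 1, and the closed form gives 1. They agree.
Suppose the result is true for n = r, so S(r) = (r + 1)r! - 1.
Then S(r+1) = S(r) + ((r + 1)(r + 1)!) = ((r + 1)r! - 1) + ((r + 1)(r + 1)!).
Simplifying, S(r+1) = ((r+1) + 1)(r+1)! - 1,
which is the closed form with n = r+1.
Hence, by induction on n, the claim holds for every n ≥ 1.

S(n) = (n + 1)n! - 1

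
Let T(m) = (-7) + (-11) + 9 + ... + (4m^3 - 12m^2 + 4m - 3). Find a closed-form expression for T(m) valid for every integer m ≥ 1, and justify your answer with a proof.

T(m) = m(m^3 - 2m^2 - 3m - 3)

We claim T(m) = m(m^3 - 2m^2 - 3m - 3) for all m ≥ 1.
Base step (m = 1): T(1) = -7, and the closed form gives -7. They agree.
For the inductive step, assume it holds for an arbitrary i ≥ 1, so T(i) = i(i^3 - 2i^2 - 3i - 3).
Then T(i+1) = T(i) + (4i^3 - 8i - 7) = (i(i^3 - 2i^2 - 3i - 3)) + (4i^3 - 8i - 7).
Simplifying, T(i+1) = (i + 1)(i^3 + i^2 - 4i - 7) = (i+1)((i+1)^3 - 2(i+1)^2 - 3(i+1) - 3),
which is the closed form with m = i+1.
This completes the induction.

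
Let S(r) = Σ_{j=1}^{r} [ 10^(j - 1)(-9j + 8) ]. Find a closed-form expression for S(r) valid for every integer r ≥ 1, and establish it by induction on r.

S(r) = 10^r(-r + 1) - 1

We claim S(r) = 10^r(-r + 1) - 1 for all r ≥ 1.
For the base case r = 1: S(1) = -1, and the closed form gives -1. They agree.
For the inductive step, assume it holds for an arbitrary j ≥ 1, so S(j) = 10^j(-j + 1) - 1.
Then S(j+1) = S(j) + (10^j(-9j - 1)) = (10^j(-j + 1) - 1) + (10^j(-9j - 1)).
Simplifying, S(j+1) = -10·10^j·j - 1 = 10^(j+1)(-(j+1) + 1) - 1,
which is the closed form with r = j+1.
This completes the induction.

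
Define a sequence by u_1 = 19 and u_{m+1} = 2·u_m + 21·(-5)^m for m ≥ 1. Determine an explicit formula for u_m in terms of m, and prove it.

Computing the first terms: u_1 = 19, u_2 = -67, u_3 = 391. This suggests u_m = -3(-5)^m + 2^(m + 1).
Base step (m = 1): the formula gives 19 = 19 = u_1.
Inductive step: assume the claim holds for m = p, so u_p = -3(-5)^p + 2^(p + 1).
Then u_{p+1} = 2·u_p + 21·(-5)^p = 2·(-3(-5)^p + 2^(p + 1)) + 21·(-5)^p = -3(-5)^(p + 1) + 2^(p + 2) = -3(-5)^(p+1) + 2^((p+1) + 1),
which is the claimed formula at m = p+1.
Hence, by induction on m, the claim holds for every m ≥ 1.

u_m = -3(-5)^m + 2^(m + 1)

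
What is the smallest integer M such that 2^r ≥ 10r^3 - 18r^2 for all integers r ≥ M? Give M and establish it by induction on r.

M = 15

At r = 14: 16384 < 23912, so the inequality fails and M ≥ 15. We prove 2^r ≥ 10r^3 - 18r^2 for all r ≥ 15.
Base step (r = 15): 2^r = 32768 and 10r^3 - 18r^2 = 29700, so 32768 ≥ 29700.
Inductive step: suppose the statement holds for some m ≥ 15, so 2^m ≥ 10m^3 - 18m^2.
Then 2^(m + 1) = 2·(2^m) ≥ 2·(10m^3 - 18m^2).
Also, for m ≥ 15 we have 2·(10m^3 - 18m^2) ≥ 10(m+1)^3 - 18(m+1)^2, since 2·(10m^3 - 18m^2) − (10(m+1)^3 - 18(m+1)^2) = 10m^3 - 48m^2 + 6m + 8, which is nonnegative for all m ≥ 15.
Combining, 2^(m + 1) ≥ 10(m+1)^3 - 18(m+1)^2.
By the principle of mathematical induction, the result holds for all r ≥ 15.
Hence the smallest such M is 15.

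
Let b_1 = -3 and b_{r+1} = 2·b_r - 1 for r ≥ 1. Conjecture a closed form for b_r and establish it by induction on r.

b_r = -2^(r + 1) + 1

Computing the first terms: b_1 = -3, b_2 = -7, b_3 = -15. This suggests b_r = -2^(r + 1) + 1.
Base case (r = 1): the formula gives -3 = -3 = b_1.
Suppose the result is true for r = j, so b_j = -2^(j + 1) + 1.
Then b_{j+1} = 2·b_j - 1 = 2·(-2^(j + 1) + 1) - 1 = -2^(j + 2) + 1 = -2^((j+1) + 1) + 1,
which is the claimed formula at r = j+1.
By the principle of mathematical induction, the result holds for all r ≥ 1.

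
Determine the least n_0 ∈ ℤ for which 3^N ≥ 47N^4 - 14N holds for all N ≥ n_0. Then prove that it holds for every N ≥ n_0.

n_0 = 13

At N = 12: 531441 < 974424, so the inequality fails and n_0 ≥ 13. We prove 3^N ≥ 47N^4 - 14N for all N ≥ 13.
Base step (N = 13): 3^N = 1594323 and 47N^4 - 14N = 1342185, so 1594323 ≥ 1342185.
For the inductive step, assume it holds for an arbitrary j ≥ 13, so 3^j ≥ 47j^4 - 14j.
Then 3^(j + 1) = 3·(3^j) ≥ 3·(47j^4 - 14j).
Also, for j ≥ 13 we have 3·(47j^4 - 14j) ≥ 47(j+1)^4 - 14(j+1), since 3·(47j^4 - 14j) − (47(j+1)^4 - 14(j+1)) = 94j^4 - 188j^3 - 282j^2 - 216j - 33, which is nonnegative for all j ≥ 13.
Combining, 3^(j + 1) ≥ 47(j+1)^4 - 14(j+1).
This completes the induction.
Hence the smallest such n_0 is 13.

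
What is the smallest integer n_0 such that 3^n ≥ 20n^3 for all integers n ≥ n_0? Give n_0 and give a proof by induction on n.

At n = 8: 6561 < 10240, so the inequality fails and n_0 ≥ 9. We prove 3^n ≥ 20n^3 for all n ≥ 9.
When n = 9: 3^n = 19683 and 20n^3 = 14580, so 19683 ≥ 14580.
For the inductive step, assume it holds for an arbitrary p ≥ 9, so 3^p ≥ 20p^3.
Then 3^(p + 1) = 3·(3^p) ≥ 3·(20p^3).
Also, for p ≥ 9 we have 3·(20p^3) ≥ 20(p+1)^3, since 3 ≥ (1 + 1/p)^3 for all p ≥ 9.
Combining, 3^(p + 1) ≥ 20(p+1)^3.
By the principle of mathematical induction, the result holds for all n ≥ 9.
Hence the smallest such n_0 is 9.

n_0 = 9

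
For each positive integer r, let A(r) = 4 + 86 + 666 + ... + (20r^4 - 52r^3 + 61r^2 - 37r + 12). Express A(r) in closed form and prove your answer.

A(r) = r(4r^4 - 3r^3 + r^2 - r + 3)

We claim A(r) = r(4r^4 - 3r^3 + r^2 - r + 3) for all r ≥ 1.
Base case (r = 1): A(1) = 4, and the closed form gives 4. They agree.
Inductive step: assume the claim holds for r = j, so A(j) = j(4j^4 - 3j^3 + j^2 - j + 3).
Then A(j+1) = A(j) + (20j^4 + 28j^3 + 25j^2 + 9j + 4) = (j(4j^4 - 3j^3 + j^2 - j + 3)) + (20j^4 + 28j^3 + 25j^2 + 9j + 4).
Simplifying, A(j+1) = (j + 1)(4j^4 + 13j^3 + 16j^2 + 8j + 4) = (j+1)(4(j+1)^4 - 3(j+1)^3 + (j+1)^2 - (j+1) + 3),
which is the closed form with r = j+1.
This completes the induction.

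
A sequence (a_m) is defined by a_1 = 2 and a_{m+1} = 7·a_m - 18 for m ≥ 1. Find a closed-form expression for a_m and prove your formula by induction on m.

a_m = -7^(m - 1) + 3

Computing the first terms: a_1 = 2, a_2 = -4, a_3 = -46. This suggests a_m = -7^(m - 1) + 3.
Base step (m = 1): the formula gives 2 = 2 = a_1.
Inductive step: assume the claim holds for m = k, so a_k = -7^(k - 1) + 3.
Then a_{k+1} = 7·a_k - 18 = 7·(-7^(k - 1) + 3) - 18 = -7^k + 3 = -7^((k+1) - 1) + 3,
which is the claimed formula at m = k+1.
This completes the induction.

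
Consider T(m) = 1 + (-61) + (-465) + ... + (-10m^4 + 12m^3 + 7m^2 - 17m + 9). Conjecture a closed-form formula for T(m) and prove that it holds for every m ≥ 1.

T(m) = -m(2m^4 + 2m^3 - 5m^2 + 2m - 2)

We claim T(m) = -m(2m^4 + 2m^3 - 5m^2 + 2m - 2) for all m ≥ 1.
When m = 1: T(1) = 1, and the closed form gives 1. They agree.
Inductive step: assume the claim holds for m = r, so T(r) = r(-2r^4 - 2r^3 + 5r^2 - 2r + 2).
Then T(r+1) = T(r) + (-10r^4 - 28r^3 - 17r^2 - 7r + 1) = (r(-2r^4 - 2r^3 + 5r^2 - 2r + 2)) + (-10r^4 - 28r^3 - 17r^2 - 7r + 1).
Simplifying, T(r+1) = -(r + 1)(2r^4 + 10r^3 + 13r^2 + 6r - 1) = -(r+1)(2(r+1)^4 + 2(r+1)^3 - 5(r+1)^2 + 2(r+1) - 2),
which is the closed form with m = r+1.
Hence, by induction on m, the claim holds for every m ≥ 1.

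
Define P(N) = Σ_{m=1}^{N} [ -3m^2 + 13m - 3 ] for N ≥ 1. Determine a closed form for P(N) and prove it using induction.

We claim P(N) = -N(N^2 - 5N - 3) for all N ≥ 1.
For the base case N = 1: P(1) = 7, and the closed form gives 7. They agree.
Inductive step: assume the claim holds for N = m, so P(m) = m(-m^2 + 5m + 3).
Then P(m+1) = P(m) + (-3m^2 + 7m + 7) = (m(-m^2 + 5m + 3)) + (-3m^2 + 7m + 7).
Simplifying, P(m+1) = -(m + 1)(m^2 - 3m - 7) = -(m+1)((m+1)^2 - 5(m+1) - 3),
which is the closed form with N = m+1.
Hence, by induction on N, the claim holds for every N ≥ 1.

P(N) = -N(N^2 - 5N - 3)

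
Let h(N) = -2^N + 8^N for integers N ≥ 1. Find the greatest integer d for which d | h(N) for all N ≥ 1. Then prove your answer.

Computing the first values: h(1) = 6 and h(2) = 60; gcd(6, 60) = 6, so d ≤ 6.
We prove 6 | -2^N + 8^N for all N ≥ 1 by induction on N.
For the base case N = 1: h(1) = 6 = 6·(1), so 6 | h(1).
Inductive step: suppose the statement holds for some m ≥ 1, i.e. 6 | h(m). Then
8^{m+1} − 2^{m+1} = 8·8^m − 2·2^m = 8·(8^m − 2^m) + (6)·2^m. The first term is divisible by 6 by the inductive hypothesis, and the second term (6)·2^m is divisible by 6 since 6 | 6. Hence 6 | h(m+1).
This completes the induction.
Therefore the largest such d is 6.

d = 6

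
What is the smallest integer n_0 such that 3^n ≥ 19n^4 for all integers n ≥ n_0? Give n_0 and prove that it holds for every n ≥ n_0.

n_0 = 12

At n = 11: 177147 < 278179, so the inequality fails and n_0 ≥ 12. We prove 3^n ≥ 19n^4 for all n ≥ 12.
For the base case n = 12: 3^n = 531441 and 19n^4 = 393984, so 531441 ≥ 393984.
Suppose the result is true for n = k, so 3^k ≥ 19k^4.
Then 3^(k + 1) = 3·(3^k) ≥ 3·(19k^4).
Also, for k ≥ 12 we have 3·(19k^4) ≥ 19(k+1)^4, since 3 ≥ (1 + 1/k)^4 for all k ≥ 12.
Combining, 3^(k + 1) ≥ 19(k+1)^4.
This completes the induction.
Hence the smallest such n_0 is 12.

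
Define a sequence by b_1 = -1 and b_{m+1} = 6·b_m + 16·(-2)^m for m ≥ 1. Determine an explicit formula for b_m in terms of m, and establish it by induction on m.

Computing the first terms: b_1 = -1, b_2 = -38, b_3 = -164. This suggests b_m = (-2)^(m + 1) - 5·6^(m - 1).
Base case (m = 1): the formula gives -1 = -1 = b_1.
For the inductive step, assume it holds for an arbitrary r ≥ 1, so b_r = (-2)^(r + 1) - 5·6^(r - 1).
Then b_{r+1} = 6·b_r + 16·(-2)^r = 6·((-2)^(r + 1) - 5·6^(r - 1)) + 16·(-2)^r = (-2)^(r + 2) - 5·6^r = (-2)^((r+1) + 1) - 5·6^((r+1) - 1),
which is the claimed formula at m = r+1.
Hence, by induction on m, the claim holds for every m ≥ 1.

b_m = (-2)^(m + 1) - 5·6^(m - 1)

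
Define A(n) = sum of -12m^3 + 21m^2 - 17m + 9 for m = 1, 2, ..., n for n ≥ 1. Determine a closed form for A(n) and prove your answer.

A(n) = -n(3n^3 - n^2 + n - 4)

We claim A(n) = -n(3n^3 - n^2 + n - 4) for all n ≥ 1.
When n = 1: A(1) = 1, and the closed form gives 1. They agree.
Suppose the result is true for n = m, so A(m) = m(-3m^3 + m^2 - m + 4).
Then A(m+1) = A(m) + (-12m^3 - 15m^2 - 11m + 1) = (m(-3m^3 + m^2 - m + 4)) + (-12m^3 - 15m^2 - 11m + 1).
Simplifying, A(m+1) = -(m + 1)(3m^3 + 8m^2 + 8m - 1) = -(m+1)(3(m+1)^3 - (m+1)^2 + (m+1) - 4),
which is the closed form with n = m+1.
Hence, by induction on n, the claim holds for every n ≥ 1.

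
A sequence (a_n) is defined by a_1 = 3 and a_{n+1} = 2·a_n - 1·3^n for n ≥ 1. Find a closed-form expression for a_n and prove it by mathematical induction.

a_n = 3·2^n - 3^n

Computing the first terms: a_1 = 3, a_2 = 3, a_3 = -3. This suggests a_n = 3·2^n - 3^n.
Base case (n = 1): the formula gives 3 = 3 = a_1.
Inductive step: suppose the statement holds for some m ≥ 1, so a_m = 3·2^m - 3^m.
Then a_{m+1} = 2·a_m - 1·3^m = 2·(3·2^m - 3^m) - 1·3^m = 3·2^(m + 1) - 3^(m + 1),
which is the claimed formula at n = m+1.
By the principle of mathematical induction, the result holds for all n ≥ 1.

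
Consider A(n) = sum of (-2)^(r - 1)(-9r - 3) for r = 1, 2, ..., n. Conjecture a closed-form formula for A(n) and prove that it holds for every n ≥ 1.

We claim A(n) = (-2)^n(3n + 2) - 2 for all n ≥ 1.
For the base case n = 1: A(1) = -12, and the closed form gives -12. They agree.
Inductive step: assume the claim holds for n = r, so A(r) = (-2)^r(3r + 2) - 2.
Then A(r+1) = A(r) + ((-2)^r(-9r - 12)) = ((-2)^r(3r + 2) - 2) + ((-2)^r(-9r - 12)).
Simplifying, A(r+1) = -6(-2)^r·r - 10(-2)^r - 2 = (-2)^(r+1)(3(r+1) + 2) - 2,
which is the closed form with n = r+1.
By the principle of mathematical induction, the result holds for all n ≥ 1.

A(n) = (-2)^n(3n + 2) - 2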